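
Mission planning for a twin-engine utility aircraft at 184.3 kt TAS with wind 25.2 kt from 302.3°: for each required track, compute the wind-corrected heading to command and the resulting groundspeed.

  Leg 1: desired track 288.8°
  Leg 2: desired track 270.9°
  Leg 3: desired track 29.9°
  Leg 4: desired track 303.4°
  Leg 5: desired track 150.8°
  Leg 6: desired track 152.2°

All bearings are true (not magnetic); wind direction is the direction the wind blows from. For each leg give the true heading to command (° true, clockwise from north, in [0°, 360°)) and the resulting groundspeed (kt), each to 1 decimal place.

Leg 1: heading=290.6°, groundspeed=159.7 kt
Leg 2: heading=275.0°, groundspeed=162.3 kt
Leg 3: heading=22.0°, groundspeed=181.5 kt
Leg 4: heading=303.2°, groundspeed=159.1 kt
Leg 5: heading=154.5°, groundspeed=206.1 kt
Leg 6: heading=156.1°, groundspeed=205.7 kt

Leg 1: desired track 288.8°; wind correction +1.8° → command heading 290.6°, groundspeed 159.7 kt
Leg 2: desired track 270.9°; wind correction +4.1° → command heading 275.0°, groundspeed 162.3 kt
Leg 3: desired track 29.9°; wind correction -7.9° → command heading 22.0°, groundspeed 181.5 kt
Leg 4: desired track 303.4°; wind correction -0.2° → command heading 303.2°, groundspeed 159.1 kt
Leg 5: desired track 150.8°; wind correction +3.7° → command heading 154.5°, groundspeed 206.1 kt
Leg 6: desired track 152.2°; wind correction +3.9° → command heading 156.1°, groundspeed 205.7 kt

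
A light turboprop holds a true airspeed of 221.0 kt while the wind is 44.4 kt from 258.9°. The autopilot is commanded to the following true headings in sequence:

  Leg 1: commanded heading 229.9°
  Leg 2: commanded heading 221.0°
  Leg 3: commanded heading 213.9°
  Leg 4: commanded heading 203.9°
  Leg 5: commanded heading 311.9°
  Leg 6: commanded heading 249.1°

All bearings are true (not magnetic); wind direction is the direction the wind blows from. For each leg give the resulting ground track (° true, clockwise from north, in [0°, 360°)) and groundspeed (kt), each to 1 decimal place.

Leg 1: heading 229.9°; drift -6.7° → track 223.2°, groundspeed 183.4 kt
Leg 2: heading 221.0°; drift -8.3° → track 212.7°, groundspeed 188.0 kt
Leg 3: heading 213.9°; drift -9.4° → track 204.5°, groundspeed 192.2 kt
Leg 4: heading 203.9°; drift -10.5° → track 193.4°, groundspeed 198.9 kt
Leg 5: heading 311.9°; drift +10.3° → track 322.2°, groundspeed 197.5 kt
Leg 6: heading 249.1°; drift -2.4° → track 246.7°, groundspeed 177.4 kt

Leg 1: track=223.2°, groundspeed=183.4 kt
Leg 2: track=212.7°, groundspeed=188.0 kt
Leg 3: track=204.5°, groundspeed=192.2 kt
Leg 4: track=193.4°, groundspeed=198.9 kt
Leg 5: track=322.2°, groundspeed=197.5 kt
Leg 6: track=246.7°, groundspeed=177.4 kt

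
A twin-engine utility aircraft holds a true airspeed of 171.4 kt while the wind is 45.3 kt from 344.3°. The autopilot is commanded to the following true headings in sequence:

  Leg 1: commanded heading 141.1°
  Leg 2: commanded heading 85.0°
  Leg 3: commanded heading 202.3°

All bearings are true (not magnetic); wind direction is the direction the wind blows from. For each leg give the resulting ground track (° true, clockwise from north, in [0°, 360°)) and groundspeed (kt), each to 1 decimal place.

Leg 1: heading 141.1°; drift +4.8° → track 145.9°, groundspeed 213.8 kt
Leg 2: heading 85.0°; drift +13.9° → track 98.9°, groundspeed 185.2 kt
Leg 3: heading 202.3°; drift -7.7° → track 194.6°, groundspeed 209.0 kt

Leg 1: track=145.9°, groundspeed=213.8 kt
Leg 2: track=98.9°, groundspeed=185.2 kt
Leg 3: track=194.6°, groundspeed=209.0 kt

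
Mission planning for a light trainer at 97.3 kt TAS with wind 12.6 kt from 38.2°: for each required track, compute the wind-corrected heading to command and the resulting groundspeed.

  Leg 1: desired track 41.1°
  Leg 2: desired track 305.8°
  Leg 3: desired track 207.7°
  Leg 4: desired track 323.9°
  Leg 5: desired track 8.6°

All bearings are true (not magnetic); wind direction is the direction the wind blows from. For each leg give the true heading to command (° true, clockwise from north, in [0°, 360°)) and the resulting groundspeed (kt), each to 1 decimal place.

Leg 1: heading=40.7°, groundspeed=84.7 kt
Leg 2: heading=313.2°, groundspeed=97.0 kt
Leg 3: heading=206.3°, groundspeed=109.7 kt
Leg 4: heading=331.1°, groundspeed=93.1 kt
Leg 5: heading=12.3°, groundspeed=86.1 kt

Leg 1: desired track 41.1°; wind correction -0.4° → command heading 40.7°, groundspeed 84.7 kt
Leg 2: desired track 305.8°; wind correction +7.4° → command heading 313.2°, groundspeed 97.0 kt
Leg 3: desired track 207.7°; wind correction -1.4° → command heading 206.3°, groundspeed 109.7 kt
Leg 4: desired track 323.9°; wind correction +7.2° → command heading 331.1°, groundspeed 93.1 kt
Leg 5: desired track 8.6°; wind correction +3.7° → command heading 12.3°, groundspeed 86.1 kt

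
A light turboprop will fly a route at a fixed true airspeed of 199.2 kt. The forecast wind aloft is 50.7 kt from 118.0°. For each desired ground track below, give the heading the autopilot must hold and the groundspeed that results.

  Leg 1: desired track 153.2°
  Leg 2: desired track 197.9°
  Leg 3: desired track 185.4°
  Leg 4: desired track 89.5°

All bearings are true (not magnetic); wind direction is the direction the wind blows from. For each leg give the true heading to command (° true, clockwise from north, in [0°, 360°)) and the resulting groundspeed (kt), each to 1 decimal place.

Leg 1: desired track 153.2°; wind correction -8.4° → command heading 144.8°, groundspeed 155.6 kt
Leg 2: desired track 197.9°; wind correction -14.5° → command heading 183.4°, groundspeed 184.0 kt
Leg 3: desired track 185.4°; wind correction -13.6° → command heading 171.8°, groundspeed 174.1 kt
Leg 4: desired track 89.5°; wind correction +7.0° → command heading 96.5°, groundspeed 153.2 kt

Leg 1: heading=144.8°, groundspeed=155.6 kt
Leg 2: heading=183.4°, groundspeed=184.0 kt
Leg 3: heading=171.8°, groundspeed=174.1 kt
Leg 4: heading=96.5°, groundspeed=153.2 kt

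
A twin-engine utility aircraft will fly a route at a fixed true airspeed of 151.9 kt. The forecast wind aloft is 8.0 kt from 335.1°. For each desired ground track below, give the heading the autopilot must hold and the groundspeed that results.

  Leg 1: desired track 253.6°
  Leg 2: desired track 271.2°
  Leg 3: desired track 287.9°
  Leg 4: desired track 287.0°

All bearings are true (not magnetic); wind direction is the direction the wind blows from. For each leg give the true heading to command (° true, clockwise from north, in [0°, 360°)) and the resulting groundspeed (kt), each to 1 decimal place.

Leg 1: desired track 253.6°; wind correction +3.0° → command heading 256.6°, groundspeed 150.5 kt
Leg 2: desired track 271.2°; wind correction +2.7° → command heading 273.9°, groundspeed 148.2 kt
Leg 3: desired track 287.9°; wind correction +2.2° → command heading 290.1°, groundspeed 146.4 kt
Leg 4: desired track 287.0°; wind correction +2.2° → command heading 289.2°, groundspeed 146.4 kt

Leg 1: heading=256.6°, groundspeed=150.5 kt
Leg 2: heading=273.9°, groundspeed=148.2 kt
Leg 3: heading=290.1°, groundspeed=146.4 kt
Leg 4: heading=289.2°, groundspeed=146.4 kt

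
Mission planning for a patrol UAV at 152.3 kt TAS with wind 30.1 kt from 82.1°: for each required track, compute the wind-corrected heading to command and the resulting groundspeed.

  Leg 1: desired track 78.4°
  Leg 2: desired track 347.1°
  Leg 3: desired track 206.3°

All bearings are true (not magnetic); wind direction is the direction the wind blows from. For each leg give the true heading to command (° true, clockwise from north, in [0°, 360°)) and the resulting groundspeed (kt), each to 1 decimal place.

Leg 1: heading=79.1°, groundspeed=122.3 kt
Leg 2: heading=358.5°, groundspeed=151.9 kt
Leg 3: heading=196.9°, groundspeed=167.2 kt

Leg 1: desired track 78.4°; wind correction +0.7° → command heading 79.1°, groundspeed 122.3 kt
Leg 2: desired track 347.1°; wind correction +11.4° → command heading 358.5°, groundspeed 151.9 kt
Leg 3: desired track 206.3°; wind correction -9.4° → command heading 196.9°, groundspeed 167.2 kt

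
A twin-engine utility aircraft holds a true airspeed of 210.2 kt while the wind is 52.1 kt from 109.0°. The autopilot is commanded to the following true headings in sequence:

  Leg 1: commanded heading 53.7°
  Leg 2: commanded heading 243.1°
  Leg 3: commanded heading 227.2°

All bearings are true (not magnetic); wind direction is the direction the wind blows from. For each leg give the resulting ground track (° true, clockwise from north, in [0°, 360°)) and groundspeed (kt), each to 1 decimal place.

Leg 1: track=40.4°, groundspeed=185.6 kt
Leg 2: track=251.7°, groundspeed=249.3 kt
Leg 3: track=238.3°, groundspeed=239.3 kt

Leg 1: heading 53.7°; drift -13.3° → track 40.4°, groundspeed 185.6 kt
Leg 2: heading 243.1°; drift +8.6° → track 251.7°, groundspeed 249.3 kt
Leg 3: heading 227.2°; drift +11.1° → track 238.3°, groundspeed 239.3 kt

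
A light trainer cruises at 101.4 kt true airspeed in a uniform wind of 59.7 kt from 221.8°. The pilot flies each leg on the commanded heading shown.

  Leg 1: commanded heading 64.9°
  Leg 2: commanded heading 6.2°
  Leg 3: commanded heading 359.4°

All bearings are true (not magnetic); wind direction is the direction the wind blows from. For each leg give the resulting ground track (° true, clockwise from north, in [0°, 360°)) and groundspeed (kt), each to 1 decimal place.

Leg 1: heading 64.9°; drift -8.5° → track 56.4°, groundspeed 158.1 kt
Leg 2: heading 6.2°; drift +13.0° → track 19.2°, groundspeed 153.9 kt
Leg 3: heading 359.4°; drift +15.5° → track 14.9°, groundspeed 151.0 kt

Leg 1: track=56.4°, groundspeed=158.1 kt
Leg 2: track=19.2°, groundspeed=153.9 kt
Leg 3: track=14.9°, groundspeed=151.0 kt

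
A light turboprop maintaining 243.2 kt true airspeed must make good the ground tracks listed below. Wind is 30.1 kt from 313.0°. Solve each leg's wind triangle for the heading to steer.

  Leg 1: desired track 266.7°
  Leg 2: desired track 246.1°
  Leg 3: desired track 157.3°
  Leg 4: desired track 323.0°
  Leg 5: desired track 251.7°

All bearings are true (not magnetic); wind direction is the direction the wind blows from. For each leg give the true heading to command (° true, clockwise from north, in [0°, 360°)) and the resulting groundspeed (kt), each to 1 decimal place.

Leg 1: desired track 266.7°; wind correction +5.1° → command heading 271.8°, groundspeed 221.4 kt
Leg 2: desired track 246.1°; wind correction +6.5° → command heading 252.6°, groundspeed 229.8 kt
Leg 3: desired track 157.3°; wind correction +2.9° → command heading 160.2°, groundspeed 270.3 kt
Leg 4: desired track 323.0°; wind correction -1.2° → command heading 321.8°, groundspeed 213.5 kt
Leg 5: desired track 251.7°; wind correction +6.2° → command heading 257.9°, groundspeed 227.3 kt

Leg 1: heading=271.8°, groundspeed=221.4 kt
Leg 2: heading=252.6°, groundspeed=229.8 kt
Leg 3: heading=160.2°, groundspeed=270.3 kt
Leg 4: heading=321.8°, groundspeed=213.5 kt
Leg 5: heading=257.9°, groundspeed=227.3 kt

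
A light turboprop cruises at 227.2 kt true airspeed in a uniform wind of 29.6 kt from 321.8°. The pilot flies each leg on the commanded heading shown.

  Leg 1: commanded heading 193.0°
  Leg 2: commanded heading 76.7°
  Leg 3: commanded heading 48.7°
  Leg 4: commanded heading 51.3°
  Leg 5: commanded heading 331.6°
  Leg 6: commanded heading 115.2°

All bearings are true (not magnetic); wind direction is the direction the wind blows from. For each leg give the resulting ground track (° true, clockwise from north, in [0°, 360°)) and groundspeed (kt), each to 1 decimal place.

Leg 1: track=187.6°, groundspeed=246.8 kt
Leg 2: track=83.1°, groundspeed=241.2 kt
Leg 3: track=56.2°, groundspeed=227.5 kt
Leg 4: track=58.7°, groundspeed=228.9 kt
Leg 5: track=333.1°, groundspeed=198.1 kt
Leg 6: track=118.2°, groundspeed=254.0 kt

Leg 1: heading 193.0°; drift -5.4° → track 187.6°, groundspeed 246.8 kt
Leg 2: heading 76.7°; drift +6.4° → track 83.1°, groundspeed 241.2 kt
Leg 3: heading 48.7°; drift +7.5° → track 56.2°, groundspeed 227.5 kt
Leg 4: heading 51.3°; drift +7.4° → track 58.7°, groundspeed 228.9 kt
Leg 5: heading 331.6°; drift +1.5° → track 333.1°, groundspeed 198.1 kt
Leg 6: heading 115.2°; drift +3.0° → track 118.2°, groundspeed 254.0 kt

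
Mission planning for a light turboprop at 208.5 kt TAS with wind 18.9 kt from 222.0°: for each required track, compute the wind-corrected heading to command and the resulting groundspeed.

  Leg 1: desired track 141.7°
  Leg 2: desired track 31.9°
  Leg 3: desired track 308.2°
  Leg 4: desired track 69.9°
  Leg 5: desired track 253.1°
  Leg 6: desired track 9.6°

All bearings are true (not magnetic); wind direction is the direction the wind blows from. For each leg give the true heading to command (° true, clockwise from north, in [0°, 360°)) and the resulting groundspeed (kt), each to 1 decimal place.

Leg 1: heading=146.8°, groundspeed=204.5 kt
Leg 2: heading=31.0°, groundspeed=227.1 kt
Leg 3: heading=303.0°, groundspeed=206.4 kt
Leg 4: heading=72.3°, groundspeed=225.0 kt
Leg 5: heading=250.4°, groundspeed=192.1 kt
Leg 6: heading=6.8°, groundspeed=224.2 kt

Leg 1: desired track 141.7°; wind correction +5.1° → command heading 146.8°, groundspeed 204.5 kt
Leg 2: desired track 31.9°; wind correction -0.9° → command heading 31.0°, groundspeed 227.1 kt
Leg 3: desired track 308.2°; wind correction -5.2° → command heading 303.0°, groundspeed 206.4 kt
Leg 4: desired track 69.9°; wind correction +2.4° → command heading 72.3°, groundspeed 225.0 kt
Leg 5: desired track 253.1°; wind correction -2.7° → command heading 250.4°, groundspeed 192.1 kt
Leg 6: desired track 9.6°; wind correction -2.8° → command heading 6.8°, groundspeed 224.2 kt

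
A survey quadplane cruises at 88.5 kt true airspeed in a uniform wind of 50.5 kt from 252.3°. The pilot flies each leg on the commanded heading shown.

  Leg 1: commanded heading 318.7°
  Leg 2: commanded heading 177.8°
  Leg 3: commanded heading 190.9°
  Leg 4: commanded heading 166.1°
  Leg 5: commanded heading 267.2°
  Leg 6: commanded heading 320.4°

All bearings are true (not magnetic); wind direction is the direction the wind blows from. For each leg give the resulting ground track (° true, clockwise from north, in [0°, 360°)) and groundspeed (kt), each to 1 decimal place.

Leg 1: heading 318.7°; drift +34.1° → track 352.8°, groundspeed 82.5 kt
Leg 2: heading 177.8°; drift -33.0° → track 144.8°, groundspeed 89.4 kt
Leg 3: heading 190.9°; drift -34.6° → track 156.3°, groundspeed 78.1 kt
Leg 4: heading 166.1°; drift -30.6° → track 135.5°, groundspeed 98.9 kt
Leg 5: heading 267.2°; drift +18.1° → track 285.3°, groundspeed 41.8 kt
Leg 6: heading 320.4°; drift +33.9° → track 354.3°, groundspeed 84.0 kt

Leg 1: track=352.8°, groundspeed=82.5 kt
Leg 2: track=144.8°, groundspeed=89.4 kt
Leg 3: track=156.3°, groundspeed=78.1 kt
Leg 4: track=135.5°, groundspeed=98.9 kt
Leg 5: track=285.3°, groundspeed=41.8 kt
Leg 6: track=354.3°, groundspeed=84.0 kt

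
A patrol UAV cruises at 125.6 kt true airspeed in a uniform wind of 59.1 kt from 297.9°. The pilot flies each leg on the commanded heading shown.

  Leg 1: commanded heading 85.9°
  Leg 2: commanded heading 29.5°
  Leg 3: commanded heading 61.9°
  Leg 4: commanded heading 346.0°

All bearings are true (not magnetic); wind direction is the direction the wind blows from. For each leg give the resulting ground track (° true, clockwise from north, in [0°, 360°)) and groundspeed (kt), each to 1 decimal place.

Leg 1: track=96.0°, groundspeed=178.5 kt
Leg 2: track=54.4°, groundspeed=140.3 kt
Leg 3: track=79.1°, groundspeed=166.0 kt
Leg 4: track=13.1°, groundspeed=96.7 kt

Leg 1: heading 85.9°; drift +10.1° → track 96.0°, groundspeed 178.5 kt
Leg 2: heading 29.5°; drift +24.9° → track 54.4°, groundspeed 140.3 kt
Leg 3: heading 61.9°; drift +17.2° → track 79.1°, groundspeed 166.0 kt
Leg 4: heading 346.0°; drift +27.1° → track 13.1°, groundspeed 96.7 kt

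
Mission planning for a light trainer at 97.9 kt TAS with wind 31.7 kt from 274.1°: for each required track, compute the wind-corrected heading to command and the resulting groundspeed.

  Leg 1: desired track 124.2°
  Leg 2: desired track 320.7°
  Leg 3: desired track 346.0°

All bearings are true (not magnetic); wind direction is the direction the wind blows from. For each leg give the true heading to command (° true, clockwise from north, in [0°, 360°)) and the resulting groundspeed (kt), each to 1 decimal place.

Leg 1: heading=133.5°, groundspeed=124.0 kt
Leg 2: heading=307.1°, groundspeed=73.4 kt
Leg 3: heading=328.1°, groundspeed=83.3 kt

Leg 1: desired track 124.2°; wind correction +9.3° → command heading 133.5°, groundspeed 124.0 kt
Leg 2: desired track 320.7°; wind correction -13.6° → command heading 307.1°, groundspeed 73.4 kt
Leg 3: desired track 346.0°; wind correction -17.9° → command heading 328.1°, groundspeed 83.3 kt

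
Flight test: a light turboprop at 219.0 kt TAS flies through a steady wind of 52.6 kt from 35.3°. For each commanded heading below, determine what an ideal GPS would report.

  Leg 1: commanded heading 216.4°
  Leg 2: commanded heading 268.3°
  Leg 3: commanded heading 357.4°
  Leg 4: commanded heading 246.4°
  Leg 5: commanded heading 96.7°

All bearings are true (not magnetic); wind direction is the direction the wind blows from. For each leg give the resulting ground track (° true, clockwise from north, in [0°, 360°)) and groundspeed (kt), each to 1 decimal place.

Leg 1: heading 216.4°; drift -0.2° → track 216.2°, groundspeed 271.6 kt
Leg 2: heading 268.3°; drift -9.5° → track 258.8°, groundspeed 254.2 kt
Leg 3: heading 357.4°; drift -10.3° → track 347.1°, groundspeed 180.4 kt
Leg 4: heading 246.4°; drift -5.9° → track 240.5°, groundspeed 265.4 kt
Leg 5: heading 96.7°; drift +13.4° → track 110.1°, groundspeed 199.2 kt

Leg 1: track=216.2°, groundspeed=271.6 kt
Leg 2: track=258.8°, groundspeed=254.2 kt
Leg 3: track=347.1°, groundspeed=180.4 kt
Leg 4: track=240.5°, groundspeed=265.4 kt
Leg 5: track=110.1°, groundspeed=199.2 kt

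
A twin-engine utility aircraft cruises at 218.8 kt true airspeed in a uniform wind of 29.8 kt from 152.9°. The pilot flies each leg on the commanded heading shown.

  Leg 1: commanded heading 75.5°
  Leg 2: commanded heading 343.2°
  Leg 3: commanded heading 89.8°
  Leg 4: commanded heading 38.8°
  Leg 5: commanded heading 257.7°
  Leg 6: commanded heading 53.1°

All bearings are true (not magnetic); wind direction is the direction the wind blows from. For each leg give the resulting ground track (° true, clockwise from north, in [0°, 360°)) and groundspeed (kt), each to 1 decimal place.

Leg 1: track=67.7°, groundspeed=214.3 kt
Leg 2: track=342.0°, groundspeed=248.2 kt
Leg 3: track=82.4°, groundspeed=207.0 kt
Leg 4: track=32.1°, groundspeed=232.6 kt
Leg 5: track=265.0°, groundspeed=228.2 kt
Leg 6: track=45.6°, groundspeed=225.8 kt

Leg 1: heading 75.5°; drift -7.8° → track 67.7°, groundspeed 214.3 kt
Leg 2: heading 343.2°; drift -1.2° → track 342.0°, groundspeed 248.2 kt
Leg 3: heading 89.8°; drift -7.4° → track 82.4°, groundspeed 207.0 kt
Leg 4: heading 38.8°; drift -6.7° → track 32.1°, groundspeed 232.6 kt
Leg 5: heading 257.7°; drift +7.3° → track 265.0°, groundspeed 228.2 kt
Leg 6: heading 53.1°; drift -7.5° → track 45.6°, groundspeed 225.8 kt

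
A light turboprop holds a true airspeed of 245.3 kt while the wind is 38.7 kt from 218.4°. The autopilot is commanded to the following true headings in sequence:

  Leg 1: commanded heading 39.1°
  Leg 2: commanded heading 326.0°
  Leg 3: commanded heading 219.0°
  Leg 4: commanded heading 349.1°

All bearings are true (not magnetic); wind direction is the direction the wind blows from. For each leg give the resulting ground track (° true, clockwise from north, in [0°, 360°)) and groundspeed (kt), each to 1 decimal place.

Leg 1: track=39.0°, groundspeed=284.0 kt
Leg 2: track=334.2°, groundspeed=259.6 kt
Leg 3: track=219.1°, groundspeed=206.6 kt
Leg 4: track=355.3°, groundspeed=272.1 kt

Leg 1: heading 39.1°; drift -0.1° → track 39.0°, groundspeed 284.0 kt
Leg 2: heading 326.0°; drift +8.2° → track 334.2°, groundspeed 259.6 kt
Leg 3: heading 219.0°; drift +0.1° → track 219.1°, groundspeed 206.6 kt
Leg 4: heading 349.1°; drift +6.2° → track 355.3°, groundspeed 272.1 kt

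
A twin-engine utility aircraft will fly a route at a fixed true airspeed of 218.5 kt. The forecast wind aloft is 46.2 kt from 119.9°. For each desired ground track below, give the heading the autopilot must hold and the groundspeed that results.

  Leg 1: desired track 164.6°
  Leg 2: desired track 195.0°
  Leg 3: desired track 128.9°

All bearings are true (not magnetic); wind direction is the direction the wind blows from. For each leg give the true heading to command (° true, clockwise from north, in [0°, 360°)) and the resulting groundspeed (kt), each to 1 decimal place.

Leg 1: heading=156.0°, groundspeed=183.2 kt
Leg 2: heading=183.2°, groundspeed=202.0 kt
Leg 3: heading=127.0°, groundspeed=172.7 kt

Leg 1: desired track 164.6°; wind correction -8.6° → command heading 156.0°, groundspeed 183.2 kt
Leg 2: desired track 195.0°; wind correction -11.8° → command heading 183.2°, groundspeed 202.0 kt
Leg 3: desired track 128.9°; wind correction -1.9° → command heading 127.0°, groundspeed 172.7 kt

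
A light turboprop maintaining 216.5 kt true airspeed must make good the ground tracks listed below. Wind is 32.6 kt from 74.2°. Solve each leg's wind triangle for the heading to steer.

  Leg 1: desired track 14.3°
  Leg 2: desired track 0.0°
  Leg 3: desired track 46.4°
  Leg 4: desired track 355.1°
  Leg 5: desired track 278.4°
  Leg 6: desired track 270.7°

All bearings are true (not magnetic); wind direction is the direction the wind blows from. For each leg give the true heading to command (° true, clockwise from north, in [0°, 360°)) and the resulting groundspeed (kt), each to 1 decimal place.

Leg 1: heading=21.8°, groundspeed=198.3 kt
Leg 2: heading=8.3°, groundspeed=205.3 kt
Leg 3: heading=50.4°, groundspeed=187.1 kt
Leg 4: heading=3.6°, groundspeed=208.0 kt
Leg 5: heading=281.9°, groundspeed=245.8 kt
Leg 6: heading=273.2°, groundspeed=247.6 kt

Leg 1: desired track 14.3°; wind correction +7.5° → command heading 21.8°, groundspeed 198.3 kt
Leg 2: desired track 0.0°; wind correction +8.3° → command heading 8.3°, groundspeed 205.3 kt
Leg 3: desired track 46.4°; wind correction +4.0° → command heading 50.4°, groundspeed 187.1 kt
Leg 4: desired track 355.1°; wind correction +8.5° → command heading 3.6°, groundspeed 208.0 kt
Leg 5: desired track 278.4°; wind correction +3.5° → command heading 281.9°, groundspeed 245.8 kt
Leg 6: desired track 270.7°; wind correction +2.5° → command heading 273.2°, groundspeed 247.6 kt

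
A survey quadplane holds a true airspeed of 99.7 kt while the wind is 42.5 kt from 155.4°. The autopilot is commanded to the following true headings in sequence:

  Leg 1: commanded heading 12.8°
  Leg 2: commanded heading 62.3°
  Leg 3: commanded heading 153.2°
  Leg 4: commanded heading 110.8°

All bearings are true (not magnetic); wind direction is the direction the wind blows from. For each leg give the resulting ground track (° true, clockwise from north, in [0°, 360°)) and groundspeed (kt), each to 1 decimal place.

Leg 1: heading 12.8°; drift -10.9° → track 1.9°, groundspeed 135.9 kt
Leg 2: heading 62.3°; drift -22.6° → track 39.7°, groundspeed 110.5 kt
Leg 3: heading 153.2°; drift -1.6° → track 151.6°, groundspeed 57.3 kt
Leg 4: heading 110.8°; drift -23.3° → track 87.5°, groundspeed 75.6 kt

Leg 1: track=1.9°, groundspeed=135.9 kt
Leg 2: track=39.7°, groundspeed=110.5 kt
Leg 3: track=151.6°, groundspeed=57.3 kt
Leg 4: track=87.5°, groundspeed=75.6 kt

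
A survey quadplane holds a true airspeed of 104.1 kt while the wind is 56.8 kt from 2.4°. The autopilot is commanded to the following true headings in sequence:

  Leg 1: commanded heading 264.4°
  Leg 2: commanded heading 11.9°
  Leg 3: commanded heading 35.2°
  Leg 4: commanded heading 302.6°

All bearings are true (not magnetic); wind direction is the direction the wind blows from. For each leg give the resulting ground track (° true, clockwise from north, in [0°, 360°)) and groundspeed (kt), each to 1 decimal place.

Leg 1: track=237.7°, groundspeed=125.3 kt
Leg 2: track=22.9°, groundspeed=49.0 kt
Leg 3: track=63.8°, groundspeed=64.2 kt
Leg 4: track=269.6°, groundspeed=90.1 kt

Leg 1: heading 264.4°; drift -26.7° → track 237.7°, groundspeed 125.3 kt
Leg 2: heading 11.9°; drift +11.0° → track 22.9°, groundspeed 49.0 kt
Leg 3: heading 35.2°; drift +28.6° → track 63.8°, groundspeed 64.2 kt
Leg 4: heading 302.6°; drift -33.0° → track 269.6°, groundspeed 90.1 kt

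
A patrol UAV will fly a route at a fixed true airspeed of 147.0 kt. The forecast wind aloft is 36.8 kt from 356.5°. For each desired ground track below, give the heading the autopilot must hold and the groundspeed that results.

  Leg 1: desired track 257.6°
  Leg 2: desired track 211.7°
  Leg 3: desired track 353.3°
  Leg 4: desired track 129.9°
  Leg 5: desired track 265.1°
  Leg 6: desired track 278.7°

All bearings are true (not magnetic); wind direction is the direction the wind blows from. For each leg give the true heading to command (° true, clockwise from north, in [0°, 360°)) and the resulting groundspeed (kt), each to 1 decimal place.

Leg 1: desired track 257.6°; wind correction +14.3° → command heading 271.9°, groundspeed 148.1 kt
Leg 2: desired track 211.7°; wind correction +8.3° → command heading 220.0°, groundspeed 175.5 kt
Leg 3: desired track 353.3°; wind correction +0.8° → command heading 354.1°, groundspeed 110.2 kt
Leg 4: desired track 129.9°; wind correction -10.5° → command heading 119.4°, groundspeed 169.8 kt
Leg 5: desired track 265.1°; wind correction +14.5° → command heading 279.6°, groundspeed 143.2 kt
Leg 6: desired track 278.7°; wind correction +14.2° → command heading 292.9°, groundspeed 134.8 kt

Leg 1: heading=271.9°, groundspeed=148.1 kt
Leg 2: heading=220.0°, groundspeed=175.5 kt
Leg 3: heading=354.1°, groundspeed=110.2 kt
Leg 4: heading=119.4°, groundspeed=169.8 kt
Leg 5: heading=279.6°, groundspeed=143.2 kt
Leg 6: heading=292.9°, groundspeed=134.8 kt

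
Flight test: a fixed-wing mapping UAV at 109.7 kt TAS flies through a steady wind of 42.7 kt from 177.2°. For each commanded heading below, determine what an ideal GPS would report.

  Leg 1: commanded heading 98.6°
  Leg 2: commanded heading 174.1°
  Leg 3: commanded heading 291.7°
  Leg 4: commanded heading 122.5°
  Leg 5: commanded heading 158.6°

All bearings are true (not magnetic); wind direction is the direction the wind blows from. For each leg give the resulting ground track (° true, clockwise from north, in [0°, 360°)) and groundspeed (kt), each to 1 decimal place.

Leg 1: track=76.1°, groundspeed=109.6 kt
Leg 2: track=172.1°, groundspeed=67.1 kt
Leg 3: track=308.7°, groundspeed=133.2 kt
Leg 4: track=100.2°, groundspeed=91.9 kt
Leg 5: track=147.5°, groundspeed=70.6 kt

Leg 1: heading 98.6°; drift -22.5° → track 76.1°, groundspeed 109.6 kt
Leg 2: heading 174.1°; drift -2.0° → track 172.1°, groundspeed 67.1 kt
Leg 3: heading 291.7°; drift +17.0° → track 308.7°, groundspeed 133.2 kt
Leg 4: heading 122.5°; drift -22.3° → track 100.2°, groundspeed 91.9 kt
Leg 5: heading 158.6°; drift -11.1° → track 147.5°, groundspeed 70.6 kt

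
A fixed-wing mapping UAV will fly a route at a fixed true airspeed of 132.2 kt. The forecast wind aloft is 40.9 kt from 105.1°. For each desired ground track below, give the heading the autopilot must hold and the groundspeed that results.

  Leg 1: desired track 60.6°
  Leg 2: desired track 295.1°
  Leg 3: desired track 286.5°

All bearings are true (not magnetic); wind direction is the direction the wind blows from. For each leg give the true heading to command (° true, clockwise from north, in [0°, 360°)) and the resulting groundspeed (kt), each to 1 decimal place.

Leg 1: heading=73.1°, groundspeed=99.9 kt
Leg 2: heading=298.2°, groundspeed=172.3 kt
Leg 3: heading=286.9°, groundspeed=173.1 kt

Leg 1: desired track 60.6°; wind correction +12.5° → command heading 73.1°, groundspeed 99.9 kt
Leg 2: desired track 295.1°; wind correction +3.1° → command heading 298.2°, groundspeed 172.3 kt
Leg 3: desired track 286.5°; wind correction +0.4° → command heading 286.9°, groundspeed 173.1 kt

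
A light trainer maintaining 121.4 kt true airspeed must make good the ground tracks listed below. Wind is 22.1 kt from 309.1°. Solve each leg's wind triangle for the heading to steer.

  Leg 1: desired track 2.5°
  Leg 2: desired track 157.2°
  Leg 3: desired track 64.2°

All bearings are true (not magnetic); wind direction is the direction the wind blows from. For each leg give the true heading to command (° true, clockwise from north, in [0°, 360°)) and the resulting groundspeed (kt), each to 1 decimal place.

Leg 1: heading=354.1°, groundspeed=106.9 kt
Leg 2: heading=162.1°, groundspeed=140.4 kt
Leg 3: heading=54.7°, groundspeed=129.1 kt

Leg 1: desired track 2.5°; wind correction -8.4° → command heading 354.1°, groundspeed 106.9 kt
Leg 2: desired track 157.2°; wind correction +4.9° → command heading 162.1°, groundspeed 140.4 kt
Leg 3: desired track 64.2°; wind correction -9.5° → command heading 54.7°, groundspeed 129.1 kt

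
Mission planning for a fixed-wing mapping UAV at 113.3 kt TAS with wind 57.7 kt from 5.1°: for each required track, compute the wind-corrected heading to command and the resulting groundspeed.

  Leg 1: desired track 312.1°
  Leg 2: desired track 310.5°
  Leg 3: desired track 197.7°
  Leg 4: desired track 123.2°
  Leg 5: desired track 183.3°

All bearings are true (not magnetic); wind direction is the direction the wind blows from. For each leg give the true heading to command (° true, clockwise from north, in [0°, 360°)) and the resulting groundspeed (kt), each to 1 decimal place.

Leg 1: desired track 312.1°; wind correction +24.0° → command heading 336.1°, groundspeed 68.8 kt
Leg 2: desired track 310.5°; wind correction +24.5° → command heading 335.0°, groundspeed 69.7 kt
Leg 3: desired track 197.7°; wind correction +6.4° → command heading 204.1°, groundspeed 168.9 kt
Leg 4: desired track 123.2°; wind correction -26.7° → command heading 96.5°, groundspeed 128.4 kt
Leg 5: desired track 183.3°; wind correction -0.9° → command heading 182.4°, groundspeed 171.0 kt

Leg 1: heading=336.1°, groundspeed=68.8 kt
Leg 2: heading=335.0°, groundspeed=69.7 kt
Leg 3: heading=204.1°, groundspeed=168.9 kt
Leg 4: heading=96.5°, groundspeed=128.4 kt
Leg 5: heading=182.4°, groundspeed=171.0 kt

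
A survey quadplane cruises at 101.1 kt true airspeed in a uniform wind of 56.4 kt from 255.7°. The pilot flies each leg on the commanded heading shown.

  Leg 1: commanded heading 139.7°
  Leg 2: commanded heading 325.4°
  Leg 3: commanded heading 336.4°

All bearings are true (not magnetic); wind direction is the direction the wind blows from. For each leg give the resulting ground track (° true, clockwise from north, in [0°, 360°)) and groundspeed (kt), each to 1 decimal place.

Leg 1: track=117.8°, groundspeed=135.7 kt
Leg 2: track=358.4°, groundspeed=97.2 kt
Leg 3: track=7.6°, groundspeed=107.5 kt

Leg 1: heading 139.7°; drift -21.9° → track 117.8°, groundspeed 135.7 kt
Leg 2: heading 325.4°; drift +33.0° → track 358.4°, groundspeed 97.2 kt
Leg 3: heading 336.4°; drift +31.2° → track 7.6°, groundspeed 107.5 kt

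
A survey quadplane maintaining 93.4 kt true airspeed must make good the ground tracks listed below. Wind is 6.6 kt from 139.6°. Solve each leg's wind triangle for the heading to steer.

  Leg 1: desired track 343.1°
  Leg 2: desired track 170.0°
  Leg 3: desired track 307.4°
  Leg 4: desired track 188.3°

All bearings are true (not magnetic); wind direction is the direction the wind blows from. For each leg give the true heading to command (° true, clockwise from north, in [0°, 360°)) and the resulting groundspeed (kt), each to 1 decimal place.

Leg 1: desired track 343.1°; wind correction +1.6° → command heading 344.7°, groundspeed 99.4 kt
Leg 2: desired track 170.0°; wind correction -2.0° → command heading 168.0°, groundspeed 87.6 kt
Leg 3: desired track 307.4°; wind correction -0.9° → command heading 306.5°, groundspeed 99.8 kt
Leg 4: desired track 188.3°; wind correction -3.0° → command heading 185.3°, groundspeed 88.9 kt

Leg 1: heading=344.7°, groundspeed=99.4 kt
Leg 2: heading=168.0°, groundspeed=87.6 kt
Leg 3: heading=306.5°, groundspeed=99.8 kt
Leg 4: heading=185.3°, groundspeed=88.9 kt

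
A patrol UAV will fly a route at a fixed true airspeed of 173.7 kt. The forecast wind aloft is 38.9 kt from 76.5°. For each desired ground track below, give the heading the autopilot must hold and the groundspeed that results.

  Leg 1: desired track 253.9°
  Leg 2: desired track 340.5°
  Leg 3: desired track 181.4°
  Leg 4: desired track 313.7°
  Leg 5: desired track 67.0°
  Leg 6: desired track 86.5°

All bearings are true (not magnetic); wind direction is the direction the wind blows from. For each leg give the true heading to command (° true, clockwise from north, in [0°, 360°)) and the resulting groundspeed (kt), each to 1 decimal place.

Leg 1: heading=253.3°, groundspeed=212.6 kt
Leg 2: heading=353.4°, groundspeed=173.4 kt
Leg 3: heading=168.9°, groundspeed=179.6 kt
Leg 4: heading=324.6°, groundspeed=191.7 kt
Leg 5: heading=69.1°, groundspeed=135.2 kt
Leg 6: heading=84.3°, groundspeed=135.3 kt

Leg 1: desired track 253.9°; wind correction -0.6° → command heading 253.3°, groundspeed 212.6 kt
Leg 2: desired track 340.5°; wind correction +12.9° → command heading 353.4°, groundspeed 173.4 kt
Leg 3: desired track 181.4°; wind correction -12.5° → command heading 168.9°, groundspeed 179.6 kt
Leg 4: desired track 313.7°; wind correction +10.9° → command heading 324.6°, groundspeed 191.7 kt
Leg 5: desired track 67.0°; wind correction +2.1° → command heading 69.1°, groundspeed 135.2 kt
Leg 6: desired track 86.5°; wind correction -2.2° → command heading 84.3°, groundspeed 135.3 kt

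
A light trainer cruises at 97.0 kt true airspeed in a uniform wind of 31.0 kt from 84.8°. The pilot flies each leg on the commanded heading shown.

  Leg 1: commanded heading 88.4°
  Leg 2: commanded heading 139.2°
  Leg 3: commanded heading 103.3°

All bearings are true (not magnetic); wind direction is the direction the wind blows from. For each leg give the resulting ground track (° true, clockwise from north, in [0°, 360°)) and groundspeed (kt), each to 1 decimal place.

Leg 1: heading 88.4°; drift +1.7° → track 90.1°, groundspeed 66.1 kt
Leg 2: heading 139.2°; drift +17.7° → track 156.9°, groundspeed 82.9 kt
Leg 3: heading 103.3°; drift +8.3° → track 111.6°, groundspeed 68.3 kt

Leg 1: track=90.1°, groundspeed=66.1 kt
Leg 2: track=156.9°, groundspeed=82.9 kt
Leg 3: track=111.6°, groundspeed=68.3 kt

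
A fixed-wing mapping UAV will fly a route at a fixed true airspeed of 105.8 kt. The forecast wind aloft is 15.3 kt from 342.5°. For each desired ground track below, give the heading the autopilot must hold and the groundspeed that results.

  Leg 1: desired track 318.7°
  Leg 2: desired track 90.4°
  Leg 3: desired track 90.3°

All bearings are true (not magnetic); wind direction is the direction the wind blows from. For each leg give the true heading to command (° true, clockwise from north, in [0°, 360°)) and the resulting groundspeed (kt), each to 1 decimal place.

Leg 1: heading=322.0°, groundspeed=91.6 kt
Leg 2: heading=82.5°, groundspeed=109.5 kt
Leg 3: heading=82.4°, groundspeed=109.5 kt

Leg 1: desired track 318.7°; wind correction +3.3° → command heading 322.0°, groundspeed 91.6 kt
Leg 2: desired track 90.4°; wind correction -7.9° → command heading 82.5°, groundspeed 109.5 kt
Leg 3: desired track 90.3°; wind correction -7.9° → command heading 82.4°, groundspeed 109.5 kt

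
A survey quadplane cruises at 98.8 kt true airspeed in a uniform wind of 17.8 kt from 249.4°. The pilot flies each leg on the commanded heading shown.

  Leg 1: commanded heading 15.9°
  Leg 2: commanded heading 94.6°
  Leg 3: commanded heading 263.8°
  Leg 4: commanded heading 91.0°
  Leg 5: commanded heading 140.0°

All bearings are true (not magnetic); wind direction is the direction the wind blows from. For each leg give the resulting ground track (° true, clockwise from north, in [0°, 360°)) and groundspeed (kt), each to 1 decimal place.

Leg 1: heading 15.9°; drift +7.5° → track 23.4°, groundspeed 110.3 kt
Leg 2: heading 94.6°; drift -3.8° → track 90.8°, groundspeed 115.2 kt
Leg 3: heading 263.8°; drift +3.1° → track 266.9°, groundspeed 81.7 kt
Leg 4: heading 91.0°; drift -3.3° → track 87.7°, groundspeed 115.5 kt
Leg 5: heading 140.0°; drift -9.1° → track 130.9°, groundspeed 106.0 kt

Leg 1: track=23.4°, groundspeed=110.3 kt
Leg 2: track=90.8°, groundspeed=115.2 kt
Leg 3: track=266.9°, groundspeed=81.7 kt
Leg 4: track=87.7°, groundspeed=115.5 kt
Leg 5: track=130.9°, groundspeed=106.0 kt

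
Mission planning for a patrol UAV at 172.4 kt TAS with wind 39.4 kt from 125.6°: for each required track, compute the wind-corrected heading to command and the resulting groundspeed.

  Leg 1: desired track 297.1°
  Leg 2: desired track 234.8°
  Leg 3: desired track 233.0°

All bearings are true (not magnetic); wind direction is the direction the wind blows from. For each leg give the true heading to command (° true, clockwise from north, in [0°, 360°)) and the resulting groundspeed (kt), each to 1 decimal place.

Leg 1: heading=295.2°, groundspeed=211.3 kt
Leg 2: heading=222.3°, groundspeed=181.3 kt
Leg 3: heading=220.4°, groundspeed=180.0 kt

Leg 1: desired track 297.1°; wind correction -1.9° → command heading 295.2°, groundspeed 211.3 kt
Leg 2: desired track 234.8°; wind correction -12.5° → command heading 222.3°, groundspeed 181.3 kt
Leg 3: desired track 233.0°; wind correction -12.6° → command heading 220.4°, groundspeed 180.0 kt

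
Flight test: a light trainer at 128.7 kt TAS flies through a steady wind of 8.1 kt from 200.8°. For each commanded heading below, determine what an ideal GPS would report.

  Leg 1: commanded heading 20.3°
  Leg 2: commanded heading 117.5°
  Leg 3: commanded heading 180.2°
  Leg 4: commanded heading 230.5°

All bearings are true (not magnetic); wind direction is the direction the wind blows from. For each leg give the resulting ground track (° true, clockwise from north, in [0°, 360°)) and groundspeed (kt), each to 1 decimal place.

Leg 1: heading 20.3°; drift +0.0° → track 20.3°, groundspeed 136.8 kt
Leg 2: heading 117.5°; drift -3.6° → track 113.9°, groundspeed 128.0 kt
Leg 3: heading 180.2°; drift -1.3° → track 178.9°, groundspeed 121.2 kt
Leg 4: heading 230.5°; drift +1.9° → track 232.4°, groundspeed 121.7 kt

Leg 1: track=20.3°, groundspeed=136.8 kt
Leg 2: track=113.9°, groundspeed=128.0 kt
Leg 3: track=178.9°, groundspeed=121.2 kt
Leg 4: track=232.4°, groundspeed=121.7 kt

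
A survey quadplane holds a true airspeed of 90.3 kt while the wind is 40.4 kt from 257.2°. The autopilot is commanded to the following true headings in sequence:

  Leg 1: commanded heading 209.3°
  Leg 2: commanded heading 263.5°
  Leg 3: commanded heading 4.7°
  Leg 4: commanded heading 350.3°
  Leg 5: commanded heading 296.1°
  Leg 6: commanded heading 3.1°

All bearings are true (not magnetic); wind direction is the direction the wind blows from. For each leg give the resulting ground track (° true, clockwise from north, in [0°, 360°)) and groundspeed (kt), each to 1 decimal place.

Leg 1: heading 209.3°; drift -25.4° → track 183.9°, groundspeed 70.0 kt
Leg 2: heading 263.5°; drift +5.1° → track 268.6°, groundspeed 50.3 kt
Leg 3: heading 4.7°; drift +20.6° → track 25.3°, groundspeed 109.5 kt
Leg 4: heading 350.3°; drift +23.6° → track 13.9°, groundspeed 100.9 kt
Leg 5: heading 296.1°; drift +23.3° → track 319.4°, groundspeed 64.1 kt
Leg 6: heading 3.1°; drift +21.0° → track 24.1°, groundspeed 108.6 kt

Leg 1: track=183.9°, groundspeed=70.0 kt
Leg 2: track=268.6°, groundspeed=50.3 kt
Leg 3: track=25.3°, groundspeed=109.5 kt
Leg 4: track=13.9°, groundspeed=100.9 kt
Leg 5: track=319.4°, groundspeed=64.1 kt
Leg 6: track=24.1°, groundspeed=108.6 kt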